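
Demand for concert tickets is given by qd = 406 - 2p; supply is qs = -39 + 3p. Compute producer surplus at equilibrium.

Equilibrium: 406 - 2p = -39 + 3p gives p* = 89, q* = 228.
Supply starts at p = 13 (where qs = 0).
PS = ½(89 − 13)(228) = 8664.

Producer surplus = 8664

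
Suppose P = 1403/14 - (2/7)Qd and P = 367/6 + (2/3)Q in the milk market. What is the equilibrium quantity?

Set the two price expressions equal: 1403/14 - (2/7)Q = 367/6 + (2/3)Q.
820/21 = (20/21)Q, so Q* = 41.
P* = 1403/14 − (2/7)(41) = 88.5.

Q* = 41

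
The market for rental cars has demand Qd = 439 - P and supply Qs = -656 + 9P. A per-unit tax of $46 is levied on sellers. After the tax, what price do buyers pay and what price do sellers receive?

Pre-tax equilibrium: P* = 109.5, Q* = 329.5.
Tax on sellers shifts supply to Qs = -656 + 9(P − 46) = -1070 + 9P.
439 - P = -1070 + 9P gives buyer price Pb = 150.9; sellers receive Ps = 150.9 − 46 = 104.9.
New quantity: Q = 439 − 1(150.9) = 288.1.

Buyers pay $150.9, sellers receive $104.9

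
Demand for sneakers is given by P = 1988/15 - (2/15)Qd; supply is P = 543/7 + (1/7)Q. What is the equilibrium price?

Set the two price expressions equal: 1988/15 - (2/15)Q = 543/7 + (1/7)Q.
5771/105 = (29/105)Q, so Q* = 199.
P* = 1988/15 − (2/15)(199) = 106.

P* = 106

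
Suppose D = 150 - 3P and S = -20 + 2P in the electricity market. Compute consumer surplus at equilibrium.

Equilibrium: 150 - 3P = -20 + 2P gives P* = 34, Q* = 48.
Demand choke price (D = 0): P = 50.
CS = ½(50 − 34)(48) = 384.

Consumer surplus = 384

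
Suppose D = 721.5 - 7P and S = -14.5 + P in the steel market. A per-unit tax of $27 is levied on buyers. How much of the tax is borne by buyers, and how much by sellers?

Pre-tax equilibrium: P* = 92, Q* = 77.5.
Tax on buyers shifts demand to D = 721.5 − 7(P + 27) = 532.5 - 7P.
532.5 - 7P = -14.5 + P gives seller price Ps = 68.375; buyers pay Pb = 68.375 + 27 = 95.375.
New quantity: Q = 721.5 − 7(95.375) = 53.875.
Buyer burden = 95.375 − 92 = 3.375; seller burden = 92 − 68.375 = 23.625.

Buyers bear $3.375, sellers bear $23.625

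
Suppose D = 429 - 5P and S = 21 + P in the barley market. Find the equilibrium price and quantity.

P* = 68, Q* = 89

Set D = S: 429 - 5P = 21 + P.
408 = 6P, so P* = 68.
Q* = 429 − 5(68) = 89.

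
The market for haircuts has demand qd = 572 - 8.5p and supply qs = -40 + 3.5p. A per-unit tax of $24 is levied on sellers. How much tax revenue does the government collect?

Pre-tax equilibrium: p* = 51, q* = 138.5.
Tax on sellers shifts supply to qs = -40 + 3.5(p − 24) = -124 + 3.5p.
572 - 8.5p = -124 + 3.5p gives buyer price pb = 58; sellers receive ps = 58 − 24 = 34.
New quantity: q = 572 − 8.5(58) = 79.
Revenue = 24 × 79 = 1896.

Tax revenue = 1896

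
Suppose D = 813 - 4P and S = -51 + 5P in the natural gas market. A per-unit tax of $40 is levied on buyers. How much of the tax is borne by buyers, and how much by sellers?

Buyers bear 200/9, sellers bear 160/9

Pre-tax equilibrium: P* = 96, Q* = 429.
Tax on buyers shifts demand to D = 813 − 4(P + 40) = 653 - 4P.
653 - 4P = -51 + 5P gives seller price Ps = 704/9; buyers pay Pb = 704/9 + 40 = 1064/9.
New quantity: Q = 813 − 4(1064/9) = 3061/9.
Buyer burden = 1064/9 − 96 = 200/9; seller burden = 96 − 704/9 = 160/9.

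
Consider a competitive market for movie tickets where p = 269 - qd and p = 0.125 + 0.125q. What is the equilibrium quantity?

Set the two price expressions equal: 269 - q = 0.125 + 0.125q.
268.875 = 1.125q, so q* = 239.
p* = 269 − (1)(239) = 30.

q* = 239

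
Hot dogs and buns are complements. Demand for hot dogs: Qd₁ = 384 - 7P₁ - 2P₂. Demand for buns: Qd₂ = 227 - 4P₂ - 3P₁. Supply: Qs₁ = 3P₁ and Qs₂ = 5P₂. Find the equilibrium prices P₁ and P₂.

Market 1: 384 - 7P₁ - 2P₂ = 3P₁ → 10P₁ + 2P₂ = 384.
Market 2: 9P₂ + 3P₁ = 227.
Eliminating P₂: 9×(1) − 2×(2) gives 84P₁ = 3002, so P₁ = 1501/42.
Back-substitute into (2): P₂ = (227 − 3×1501/42) / 9 = 559/42.

P₁ = 1501/42, P₂ = 559/42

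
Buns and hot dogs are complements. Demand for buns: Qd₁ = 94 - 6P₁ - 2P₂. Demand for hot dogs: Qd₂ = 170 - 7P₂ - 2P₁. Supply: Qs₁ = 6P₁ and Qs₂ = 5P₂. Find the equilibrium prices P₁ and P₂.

Market 1: 94 - 6P₁ - 2P₂ = 6P₁ → 12P₁ + 2P₂ = 94.
Market 2: 12P₂ + 2P₁ = 170.
Eliminating P₂: 12×(1) − 2×(2) gives 140P₁ = 788, so P₁ = 197/35.
Back-substitute into (2): P₂ = (170 − 2×197/35) / 12 = 463/35.

P₁ = 197/35, P₂ = 463/35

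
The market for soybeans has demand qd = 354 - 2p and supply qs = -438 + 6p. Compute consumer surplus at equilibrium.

Consumer surplus = 6084

Equilibrium: 354 - 2p = -438 + 6p gives p* = 99, q* = 156.
Demand choke price (qd = 0): p = 177.
CS = ½(177 − 99)(156) = 6084.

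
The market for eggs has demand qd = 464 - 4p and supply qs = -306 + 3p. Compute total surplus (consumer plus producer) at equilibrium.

Equilibrium: 464 - 4p = -306 + 3p gives p* = 110, q* = 24.
Demand choke price: p = 116; supply starts at p = 102.
CS = ½(116 − 110)(24) = 72; PS = ½(110 − 102)(24) = 96.

Total surplus = 168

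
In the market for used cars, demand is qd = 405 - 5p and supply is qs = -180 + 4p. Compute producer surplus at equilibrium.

Equilibrium: 405 - 5p = -180 + 4p gives p* = 65, q* = 80.
Supply starts at p = 45 (where qs = 0).
PS = ½(65 − 45)(80) = 800.

Producer surplus = 800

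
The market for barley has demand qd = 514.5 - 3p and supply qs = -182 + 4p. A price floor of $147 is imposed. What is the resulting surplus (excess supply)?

Equilibrium price would be p* = 99.5, so the floor at 147 binds.
At p = 147: qd = 73.5, qs = 406.
Surplus = 406 − 73.5 = 332.5.

Surplus = 332.5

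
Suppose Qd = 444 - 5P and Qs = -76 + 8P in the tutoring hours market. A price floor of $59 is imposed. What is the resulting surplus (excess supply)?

Surplus = 247

Equilibrium price would be P* = 40, so the floor at 59 binds.
At P = 59: Qd = 149, Qs = 396.
Surplus = 396 − 149 = 247.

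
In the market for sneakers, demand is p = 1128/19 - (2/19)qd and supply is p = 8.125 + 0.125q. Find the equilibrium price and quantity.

p* = 1258/35, q* = 7789/35

Set the two price expressions equal: 1128/19 - (2/19)q = 8.125 + 0.125q.
7789/152 = (35/152)q, so q* = 7789/35.
p* = 1128/19 − (2/19)(7789/35) = 1258/35.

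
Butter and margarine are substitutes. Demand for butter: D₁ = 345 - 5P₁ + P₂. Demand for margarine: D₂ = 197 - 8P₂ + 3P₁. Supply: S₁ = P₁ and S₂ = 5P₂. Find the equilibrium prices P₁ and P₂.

P₁ = 4682/75, P₂ = 29.56

Market 1: 345 - 5P₁ + P₂ = P₁ → 6P₁ - P₂ = 345.
Market 2: 13P₂ - 3P₁ = 197.
Eliminating P₂: 13×(1) + 1×(2) gives 75P₁ = 4682, so P₁ = 4682/75.
Back-substitute into (2): P₂ = (197 + 3×4682/75) / 13 = 29.56.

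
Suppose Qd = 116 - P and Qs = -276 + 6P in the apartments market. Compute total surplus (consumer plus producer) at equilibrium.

Total surplus = 2100

Equilibrium: 116 - P = -276 + 6P gives P* = 56, Q* = 60.
Demand choke price: P = 116; supply starts at P = 46.
CS = ½(116 − 56)(60) = 1800; PS = ½(56 − 46)(60) = 300.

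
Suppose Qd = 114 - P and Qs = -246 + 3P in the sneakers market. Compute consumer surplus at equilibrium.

Consumer surplus = 288

Equilibrium: 114 - P = -246 + 3P gives P* = 90, Q* = 24.
Demand choke price (Qd = 0): P = 114.
CS = ½(114 − 90)(24) = 288.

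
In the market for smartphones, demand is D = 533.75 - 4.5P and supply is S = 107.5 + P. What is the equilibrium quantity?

Set D = S: 533.75 - 4.5P = 107.5 + P.
426.25 = 5.5P, so P* = 77.5.
Q* = 533.75 − 4.5(77.5) = 185.

Q* = 185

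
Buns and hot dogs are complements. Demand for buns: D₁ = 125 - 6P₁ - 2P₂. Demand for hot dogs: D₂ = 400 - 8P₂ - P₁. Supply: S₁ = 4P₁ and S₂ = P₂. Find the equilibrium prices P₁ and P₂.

P₁ = 325/88, P₂ = 3875/88

Market 1: 125 - 6P₁ - 2P₂ = 4P₁ → 10P₁ + 2P₂ = 125.
Market 2: 9P₂ + P₁ = 400.
Eliminating P₂: 9×(1) − 2×(2) gives 88P₁ = 325, so P₁ = 325/88.
Back-substitute into (2): P₂ = (400 − 1×325/88) / 9 = 3875/88.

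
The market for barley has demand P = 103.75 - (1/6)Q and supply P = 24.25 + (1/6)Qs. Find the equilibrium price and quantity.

P* = 64, Q* = 238.5

Set the two price expressions equal: 103.75 - (1/6)Q = 24.25 + (1/6)Q.
79.5 = (1/3)Q, so Q* = 238.5.
P* = 103.75 − (1/6)(238.5) = 64.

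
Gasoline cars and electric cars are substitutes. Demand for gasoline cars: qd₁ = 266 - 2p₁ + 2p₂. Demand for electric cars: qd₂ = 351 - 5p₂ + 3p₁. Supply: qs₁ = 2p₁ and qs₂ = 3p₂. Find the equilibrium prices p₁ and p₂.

Market 1: 266 - 2p₁ + 2p₂ = 2p₁ → 4p₁ - 2p₂ = 266.
Market 2: 8p₂ - 3p₁ = 351.
Eliminating p₂: 8×(1) + 2×(2) gives 26p₁ = 2830, so p₁ = 1415/13.
Back-substitute into (2): p₂ = (351 + 3×1415/13) / 8 = 1101/13.

p₁ = 1415/13, p₂ = 1101/13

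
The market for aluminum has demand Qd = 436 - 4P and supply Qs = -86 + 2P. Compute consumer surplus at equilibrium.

Equilibrium: 436 - 4P = -86 + 2P gives P* = 87, Q* = 88.
Demand choke price (Qd = 0): P = 109.
CS = ½(109 − 87)(88) = 968.

Consumer surplus = 968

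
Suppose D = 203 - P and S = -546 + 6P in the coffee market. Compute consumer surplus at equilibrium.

Consumer surplus = 4608

Equilibrium: 203 - P = -546 + 6P gives P* = 107, Q* = 96.
Demand choke price (D = 0): P = 203.
CS = ½(203 − 107)(96) = 4608.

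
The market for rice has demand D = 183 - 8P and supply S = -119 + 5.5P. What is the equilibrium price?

Set D = S: 183 - 8P = -119 + 5.5P.
302 = 13.5P, so P* = 604/27.
Q* = 183 − 8(604/27) = 109/27.

P* = 604/27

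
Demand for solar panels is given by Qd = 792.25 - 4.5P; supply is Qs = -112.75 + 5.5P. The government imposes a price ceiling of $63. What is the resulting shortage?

Equilibrium price would be P* = 90.5, so the ceiling at 63 binds.
At P = 63: Qd = 792.25 − 4.5(63) = 508.75, Qs = -112.75 + 5.5(63) = 233.75.
Shortage = 508.75 − 233.75 = 275.

Shortage = 275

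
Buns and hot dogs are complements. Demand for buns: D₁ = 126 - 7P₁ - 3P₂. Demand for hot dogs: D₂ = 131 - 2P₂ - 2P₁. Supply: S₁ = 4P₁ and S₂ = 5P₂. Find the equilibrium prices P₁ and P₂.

P₁ = 489/71, P₂ = 1189/71

Market 1: 126 - 7P₁ - 3P₂ = 4P₁ → 11P₁ + 3P₂ = 126.
Market 2: 7P₂ + 2P₁ = 131.
Eliminating P₂: 7×(1) − 3×(2) gives 71P₁ = 489, so P₁ = 489/71.
Back-substitute into (2): P₂ = (131 − 2×489/71) / 7 = 1189/71.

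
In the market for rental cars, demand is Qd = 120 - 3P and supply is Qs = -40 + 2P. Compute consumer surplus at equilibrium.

Equilibrium: 120 - 3P = -40 + 2P gives P* = 32, Q* = 24.
Demand choke price (Qd = 0): P = 40.
CS = ½(40 − 32)(24) = 96.

Consumer surplus = 96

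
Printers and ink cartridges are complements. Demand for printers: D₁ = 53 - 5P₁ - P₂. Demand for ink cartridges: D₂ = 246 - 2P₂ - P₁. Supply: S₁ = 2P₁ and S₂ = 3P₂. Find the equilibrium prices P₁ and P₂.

P₁ = 19/34, P₂ = 1669/34

Market 1: 53 - 5P₁ - P₂ = 2P₁ → 7P₁ + P₂ = 53.
Market 2: 5P₂ + P₁ = 246.
Eliminating P₂: 5×(1) − 1×(2) gives 34P₁ = 19, so P₁ = 19/34.
Back-substitute into (2): P₂ = (246 − 1×19/34) / 5 = 1669/34.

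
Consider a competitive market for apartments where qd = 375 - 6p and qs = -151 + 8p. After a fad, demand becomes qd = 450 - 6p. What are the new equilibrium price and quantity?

Original equilibrium: p* = 263/7, q* = 1047/7.
New equilibrium: 450 - 6p = -151 + 8p, so 601 = 14p and p' = 601/14; q' = 450 − 6(601/14) = 1347/7.

p' = 601/14, q' = 1347/7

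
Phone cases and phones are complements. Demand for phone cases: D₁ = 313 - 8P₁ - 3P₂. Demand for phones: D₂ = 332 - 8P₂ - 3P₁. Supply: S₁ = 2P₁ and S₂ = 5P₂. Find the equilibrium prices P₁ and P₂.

P₁ = 3073/121, P₂ = 2381/121

Market 1: 313 - 8P₁ - 3P₂ = 2P₁ → 10P₁ + 3P₂ = 313.
Market 2: 13P₂ + 3P₁ = 332.
Eliminating P₂: 13×(1) − 3×(2) gives 121P₁ = 3073, so P₁ = 3073/121.
Back-substitute into (2): P₂ = (332 − 3×3073/121) / 13 = 2381/121.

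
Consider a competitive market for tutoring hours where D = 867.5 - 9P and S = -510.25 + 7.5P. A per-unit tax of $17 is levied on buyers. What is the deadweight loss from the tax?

Pre-tax equilibrium: P* = 83.5, Q* = 116.
Tax on buyers shifts demand to D = 867.5 − 9(P + 17) = 714.5 - 9P.
714.5 - 9P = -510.25 + 7.5P gives seller price Ps = 1633/22; buyers pay Pb = 1633/22 + 17 = 2007/22.
New quantity: Q = 867.5 − 9(2007/22) = 511/11.
DWL = ½ × 17 × (116 − 511/11) = 13005/22.

Deadweight loss = 13005/22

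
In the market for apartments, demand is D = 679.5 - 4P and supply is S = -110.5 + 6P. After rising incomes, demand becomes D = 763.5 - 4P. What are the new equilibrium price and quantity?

Original equilibrium: P* = 79, Q* = 363.5.
New equilibrium: 763.5 - 4P = -110.5 + 6P, so 874 = 10P and P' = 87.4; Q' = 763.5 − 4(87.4) = 413.9.

P' = 87.4, Q' = 413.9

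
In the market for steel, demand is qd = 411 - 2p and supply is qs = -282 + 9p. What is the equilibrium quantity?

Set qd = qs: 411 - 2p = -282 + 9p.
693 = 11p, so p* = 63.
q* = 411 − 2(63) = 285.

q* = 285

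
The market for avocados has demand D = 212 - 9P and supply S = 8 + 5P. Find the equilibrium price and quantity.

P* = 102/7, Q* = 566/7

Set D = S: 212 - 9P = 8 + 5P.
204 = 14P, so P* = 102/7.
Q* = 212 − 9(102/7) = 566/7.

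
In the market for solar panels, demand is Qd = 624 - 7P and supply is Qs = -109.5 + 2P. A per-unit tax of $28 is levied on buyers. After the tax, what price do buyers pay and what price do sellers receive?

Pre-tax equilibrium: P* = 81.5, Q* = 53.5.
Tax on buyers shifts demand to Qd = 624 − 7(P + 28) = 428 - 7P.
428 - 7P = -109.5 + 2P gives seller price Ps = 1075/18; buyers pay Pb = 1075/18 + 28 = 1579/18.
New quantity: Q = 624 − 7(1579/18) = 179/18.

Buyers pay 1579/18, sellers receive 1075/18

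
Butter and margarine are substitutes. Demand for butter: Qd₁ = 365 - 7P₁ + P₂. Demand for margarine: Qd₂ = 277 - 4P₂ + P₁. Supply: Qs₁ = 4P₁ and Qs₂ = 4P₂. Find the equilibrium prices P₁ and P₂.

P₁ = 3197/87, P₂ = 3412/87

Market 1: 365 - 7P₁ + P₂ = 4P₁ → 11P₁ - P₂ = 365.
Market 2: 8P₂ - P₁ = 277.
Eliminating P₂: 8×(1) + 1×(2) gives 87P₁ = 3197, so P₁ = 3197/87.
Back-substitute into (2): P₂ = (277 + 1×3197/87) / 8 = 3412/87.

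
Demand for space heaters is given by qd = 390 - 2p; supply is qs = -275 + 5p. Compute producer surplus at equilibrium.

Equilibrium: 390 - 2p = -275 + 5p gives p* = 95, q* = 200.
Supply starts at p = 55 (where qs = 0).
PS = ½(95 − 55)(200) = 4000.

Producer surplus = 4000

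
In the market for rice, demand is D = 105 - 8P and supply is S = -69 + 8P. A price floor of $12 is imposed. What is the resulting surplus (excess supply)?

Surplus = 18

Equilibrium price would be P* = 10.875, so the floor at 12 binds.
At P = 12: D = 9, S = 27.
Surplus = 27 − 9 = 18.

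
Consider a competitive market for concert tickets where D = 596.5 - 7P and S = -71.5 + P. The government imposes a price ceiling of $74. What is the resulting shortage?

Shortage = 76

Equilibrium price would be P* = 83.5, so the ceiling at 74 binds.
At P = 74: D = 596.5 − 7(74) = 78.5, S = -71.5 + 1(74) = 2.5.
Shortage = 78.5 − 2.5 = 76.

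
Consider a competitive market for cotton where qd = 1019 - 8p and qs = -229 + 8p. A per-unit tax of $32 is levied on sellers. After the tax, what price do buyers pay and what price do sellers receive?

Buyers pay $94, sellers receive $62

Pre-tax equilibrium: p* = 78, q* = 395.
Tax on sellers shifts supply to qs = -229 + 8(p − 32) = -485 + 8p.
1019 - 8p = -485 + 8p gives buyer price pb = 94; sellers receive ps = 94 − 32 = 62.
New quantity: q = 1019 − 8(94) = 267.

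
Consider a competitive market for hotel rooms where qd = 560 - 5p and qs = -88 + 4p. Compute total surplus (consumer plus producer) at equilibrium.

Total surplus = 9000

Equilibrium: 560 - 5p = -88 + 4p gives p* = 72, q* = 200.
Demand choke price: p = 112; supply starts at p = 22.
CS = ½(112 − 72)(200) = 4000; PS = ½(72 − 22)(200) = 5000.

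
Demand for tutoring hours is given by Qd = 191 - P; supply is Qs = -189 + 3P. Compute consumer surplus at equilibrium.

Equilibrium: 191 - P = -189 + 3P gives P* = 95, Q* = 96.
Demand choke price (Qd = 0): P = 191.
CS = ½(191 − 95)(96) = 4608.

Consumer surplus = 4608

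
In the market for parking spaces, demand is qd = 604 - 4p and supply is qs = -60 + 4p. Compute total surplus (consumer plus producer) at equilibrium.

Total surplus = 18496

Equilibrium: 604 - 4p = -60 + 4p gives p* = 83, q* = 272.
Demand choke price: p = 151; supply starts at p = 15.
CS = ½(151 − 83)(272) = 9248; PS = ½(83 − 15)(272) = 9248.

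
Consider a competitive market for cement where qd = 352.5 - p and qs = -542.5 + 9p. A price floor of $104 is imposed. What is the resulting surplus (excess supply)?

Surplus = 145

Equilibrium price would be p* = 89.5, so the floor at 104 binds.
At p = 104: qd = 248.5, qs = 393.5.
Surplus = 393.5 − 248.5 = 145.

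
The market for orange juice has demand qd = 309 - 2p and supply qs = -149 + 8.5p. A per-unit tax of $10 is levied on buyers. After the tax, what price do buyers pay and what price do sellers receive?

Buyers pay 362/7, sellers receive 292/7

Pre-tax equilibrium: p* = 916/21, q* = 4657/21.
Tax on buyers shifts demand to qd = 309 − 2(p + 10) = 289 - 2p.
289 - 2p = -149 + 8.5p gives seller price ps = 292/7; buyers pay pb = 292/7 + 10 = 362/7.
New quantity: q = 309 − 2(362/7) = 1439/7.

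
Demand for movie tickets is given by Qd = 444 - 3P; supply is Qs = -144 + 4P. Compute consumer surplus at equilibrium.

Equilibrium: 444 - 3P = -144 + 4P gives P* = 84, Q* = 192.
Demand choke price (Qd = 0): P = 148.
CS = ½(148 − 84)(192) = 6144.

Consumer surplus = 6144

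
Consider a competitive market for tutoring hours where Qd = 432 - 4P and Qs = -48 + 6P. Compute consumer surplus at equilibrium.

Equilibrium: 432 - 4P = -48 + 6P gives P* = 48, Q* = 240.
Demand choke price (Qd = 0): P = 108.
CS = ½(108 − 48)(240) = 7200.

Consumer surplus = 7200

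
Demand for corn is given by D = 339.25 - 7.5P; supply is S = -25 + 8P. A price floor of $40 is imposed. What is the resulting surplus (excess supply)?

Equilibrium price would be P* = 23.5, so the floor at 40 binds.
At P = 40: D = 39.25, S = 295.
Surplus = 295 − 39.25 = 255.75.

Surplus = 255.75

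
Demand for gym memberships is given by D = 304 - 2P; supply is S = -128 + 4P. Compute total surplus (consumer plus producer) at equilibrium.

Total surplus = 9600

Equilibrium: 304 - 2P = -128 + 4P gives P* = 72, Q* = 160.
Demand choke price: P = 152; supply starts at P = 32.
CS = ½(152 − 72)(160) = 6400; PS = ½(72 − 32)(160) = 3200.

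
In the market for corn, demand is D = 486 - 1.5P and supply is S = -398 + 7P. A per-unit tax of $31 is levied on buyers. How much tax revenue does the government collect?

Tax revenue = 153729/17

Pre-tax equilibrium: P* = 104, Q* = 330.
Tax on buyers shifts demand to D = 486 − 1.5(P + 31) = 439.5 - 1.5P.
439.5 - 1.5P = -398 + 7P gives seller price Ps = 1675/17; buyers pay Pb = 1675/17 + 31 = 2202/17.
New quantity: Q = 486 − 1.5(2202/17) = 4959/17.
Revenue = 31 × 4959/17 = 153729/17.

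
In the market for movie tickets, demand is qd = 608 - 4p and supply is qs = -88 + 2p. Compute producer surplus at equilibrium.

Equilibrium: 608 - 4p = -88 + 2p gives p* = 116, q* = 144.
Supply starts at p = 44 (where qs = 0).
PS = ½(116 − 44)(144) = 5184.

Producer surplus = 5184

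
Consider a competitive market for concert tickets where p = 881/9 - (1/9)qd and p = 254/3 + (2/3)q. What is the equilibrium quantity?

Set the two price expressions equal: 881/9 - (1/9)q = 254/3 + (2/3)q.
119/9 = (7/9)q, so q* = 17.
p* = 881/9 − (1/9)(17) = 96.

q* = 17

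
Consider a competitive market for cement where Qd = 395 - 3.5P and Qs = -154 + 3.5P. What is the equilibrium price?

Set Qd = Qs: 395 - 3.5P = -154 + 3.5P.
549 = 7P, so P* = 549/7.
Q* = 395 − 3.5(549/7) = 120.5.

P* = 549/7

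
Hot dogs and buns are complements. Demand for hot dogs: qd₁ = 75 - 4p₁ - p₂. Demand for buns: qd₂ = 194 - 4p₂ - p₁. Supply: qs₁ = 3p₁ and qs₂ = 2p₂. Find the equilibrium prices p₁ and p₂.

Market 1: 75 - 4p₁ - p₂ = 3p₁ → 7p₁ + p₂ = 75.
Market 2: 6p₂ + p₁ = 194.
Eliminating p₂: 6×(1) − 1×(2) gives 41p₁ = 256, so p₁ = 256/41.
Back-substitute into (2): p₂ = (194 − 1×256/41) / 6 = 1283/41.

p₁ = 256/41, p₂ = 1283/41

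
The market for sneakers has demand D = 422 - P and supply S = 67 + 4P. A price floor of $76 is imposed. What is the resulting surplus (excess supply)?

Equilibrium price would be P* = 71, so the floor at 76 binds.
At P = 76: D = 346, S = 371.
Surplus = 371 − 346 = 25.

Surplus = 25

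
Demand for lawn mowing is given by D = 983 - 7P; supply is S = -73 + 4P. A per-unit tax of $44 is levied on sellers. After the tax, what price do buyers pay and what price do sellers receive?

Pre-tax equilibrium: P* = 96, Q* = 311.
Tax on sellers shifts supply to S = -73 + 4(P − 44) = -249 + 4P.
983 - 7P = -249 + 4P gives buyer price Pb = 112; sellers receive Ps = 112 − 44 = 68.
New quantity: Q = 983 − 7(112) = 199.

Buyers pay $112, sellers receive $68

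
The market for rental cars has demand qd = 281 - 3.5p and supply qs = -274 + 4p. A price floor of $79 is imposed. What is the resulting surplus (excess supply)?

Surplus = 37.5

Equilibrium price would be p* = 74, so the floor at 79 binds.
At p = 79: qd = 4.5, qs = 42.
Surplus = 42 − 4.5 = 37.5.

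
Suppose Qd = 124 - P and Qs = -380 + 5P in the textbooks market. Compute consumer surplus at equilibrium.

Consumer surplus = 800

Equilibrium: 124 - P = -380 + 5P gives P* = 84, Q* = 40.
Demand choke price (Qd = 0): P = 124.
CS = ½(124 − 84)(40) = 800.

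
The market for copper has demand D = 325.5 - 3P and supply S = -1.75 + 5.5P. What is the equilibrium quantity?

Q* = 210

Set D = S: 325.5 - 3P = -1.75 + 5.5P.
327.25 = 8.5P, so P* = 38.5.
Q* = 325.5 − 3(38.5) = 210.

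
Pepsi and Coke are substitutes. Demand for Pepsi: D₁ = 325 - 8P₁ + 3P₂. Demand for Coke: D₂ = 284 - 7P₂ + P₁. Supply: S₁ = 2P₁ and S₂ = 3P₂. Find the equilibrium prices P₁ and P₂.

P₁ = 4102/97, P₂ = 3165/97

Market 1: 325 - 8P₁ + 3P₂ = 2P₁ → 10P₁ - 3P₂ = 325.
Market 2: 10P₂ - P₁ = 284.
Eliminating P₂: 10×(1) + 3×(2) gives 97P₁ = 4102, so P₁ = 4102/97.
Back-substitute into (2): P₂ = (284 + 1×4102/97) / 10 = 3165/97.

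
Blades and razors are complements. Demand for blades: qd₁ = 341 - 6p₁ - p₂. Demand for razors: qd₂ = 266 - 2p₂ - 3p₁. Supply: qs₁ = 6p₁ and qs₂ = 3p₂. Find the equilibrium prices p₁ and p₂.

p₁ = 1439/57, p₂ = 723/19

Market 1: 341 - 6p₁ - p₂ = 6p₁ → 12p₁ + p₂ = 341.
Market 2: 5p₂ + 3p₁ = 266.
Eliminating p₂: 5×(1) − 1×(2) gives 57p₁ = 1439, so p₁ = 1439/57.
Back-substitute into (2): p₂ = (266 − 3×1439/57) / 5 = 723/19.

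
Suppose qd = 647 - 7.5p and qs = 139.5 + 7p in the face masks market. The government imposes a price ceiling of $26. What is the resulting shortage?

Shortage = 130.5

Equilibrium price would be p* = 35, so the ceiling at 26 binds.
At p = 26: qd = 647 − 7.5(26) = 452, qs = 139.5 + 7(26) = 321.5.
Shortage = 452 − 321.5 = 130.5.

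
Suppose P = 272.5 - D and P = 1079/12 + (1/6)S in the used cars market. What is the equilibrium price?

Set the two price expressions equal: 272.5 - Q = 1079/12 + (1/6)Q.
2191/12 = (7/6)Q, so Q* = 156.5.
P* = 272.5 − (1)(156.5) = 116.

P* = 116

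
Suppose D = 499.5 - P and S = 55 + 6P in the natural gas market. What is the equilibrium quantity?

Set D = S: 499.5 - P = 55 + 6P.
444.5 = 7P, so P* = 63.5.
Q* = 499.5 − 1(63.5) = 436.

Q* = 436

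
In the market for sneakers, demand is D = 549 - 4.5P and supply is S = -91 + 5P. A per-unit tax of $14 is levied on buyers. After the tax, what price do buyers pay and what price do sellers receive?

Buyers pay 1420/19, sellers receive 1154/19

Pre-tax equilibrium: P* = 1280/19, Q* = 4671/19.
Tax on buyers shifts demand to D = 549 − 4.5(P + 14) = 486 - 4.5P.
486 - 4.5P = -91 + 5P gives seller price Ps = 1154/19; buyers pay Pb = 1154/19 + 14 = 1420/19.
New quantity: Q = 549 − 4.5(1420/19) = 4041/19.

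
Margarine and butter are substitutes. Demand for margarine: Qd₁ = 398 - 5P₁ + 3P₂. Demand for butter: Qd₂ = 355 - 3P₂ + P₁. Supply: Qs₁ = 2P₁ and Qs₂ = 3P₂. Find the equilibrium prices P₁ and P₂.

P₁ = 1151/13, P₂ = 961/13

Market 1: 398 - 5P₁ + 3P₂ = 2P₁ → 7P₁ - 3P₂ = 398.
Market 2: 6P₂ - P₁ = 355.
Eliminating P₂: 6×(1) + 3×(2) gives 39P₁ = 3453, so P₁ = 1151/13.
Back-substitute into (2): P₂ = (355 + 1×1151/13) / 6 = 961/13.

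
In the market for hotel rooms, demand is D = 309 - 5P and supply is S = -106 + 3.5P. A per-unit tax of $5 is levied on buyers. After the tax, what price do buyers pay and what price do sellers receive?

Buyers pay 865/17, sellers receive 780/17

Pre-tax equilibrium: P* = 830/17, Q* = 1103/17.
Tax on buyers shifts demand to D = 309 − 5(P + 5) = 284 - 5P.
284 - 5P = -106 + 3.5P gives seller price Ps = 780/17; buyers pay Pb = 780/17 + 5 = 865/17.
New quantity: Q = 309 − 5(865/17) = 928/17.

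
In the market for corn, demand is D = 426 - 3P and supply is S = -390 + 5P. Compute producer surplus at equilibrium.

Equilibrium: 426 - 3P = -390 + 5P gives P* = 102, Q* = 120.
Supply starts at P = 78 (where S = 0).
PS = ½(102 − 78)(120) = 1440.

Producer surplus = 1440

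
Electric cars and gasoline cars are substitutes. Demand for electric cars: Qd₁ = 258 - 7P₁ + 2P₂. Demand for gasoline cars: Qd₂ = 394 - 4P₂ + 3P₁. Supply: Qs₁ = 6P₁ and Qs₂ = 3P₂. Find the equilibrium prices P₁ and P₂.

Market 1: 258 - 7P₁ + 2P₂ = 6P₁ → 13P₁ - 2P₂ = 258.
Market 2: 7P₂ - 3P₁ = 394.
Eliminating P₂: 7×(1) + 2×(2) gives 85P₁ = 2594, so P₁ = 2594/85.
Back-substitute into (2): P₂ = (394 + 3×2594/85) / 7 = 5896/85.

P₁ = 2594/85, P₂ = 5896/85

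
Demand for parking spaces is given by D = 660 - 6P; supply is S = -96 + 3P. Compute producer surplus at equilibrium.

Equilibrium: 660 - 6P = -96 + 3P gives P* = 84, Q* = 156.
Supply starts at P = 32 (where S = 0).
PS = ½(84 − 32)(156) = 4056.

Producer surplus = 4056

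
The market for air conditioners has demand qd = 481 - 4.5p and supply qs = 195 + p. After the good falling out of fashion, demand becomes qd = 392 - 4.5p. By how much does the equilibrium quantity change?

Δq = -178/11

Original equilibrium: p* = 52, q* = 247.
New equilibrium: 392 - 4.5p = 195 + p, so 197 = 5.5p and p' = 394/11; q' = 392 − 4.5(394/11) = 2539/11.
Change in quantity: 2539/11 − 247 = -178/11.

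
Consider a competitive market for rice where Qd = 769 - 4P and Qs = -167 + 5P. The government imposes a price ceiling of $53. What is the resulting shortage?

Equilibrium price would be P* = 104, so the ceiling at 53 binds.
At P = 53: Qd = 769 − 4(53) = 557, Qs = -167 + 5(53) = 98.
Shortage = 557 − 98 = 459.

Shortage = 459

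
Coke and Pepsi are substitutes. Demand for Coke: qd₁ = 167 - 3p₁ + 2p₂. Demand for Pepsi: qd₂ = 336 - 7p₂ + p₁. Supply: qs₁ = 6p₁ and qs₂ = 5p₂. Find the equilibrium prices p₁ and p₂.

p₁ = 1338/53, p₂ = 3191/106

Market 1: 167 - 3p₁ + 2p₂ = 6p₁ → 9p₁ - 2p₂ = 167.
Market 2: 12p₂ - p₁ = 336.
Eliminating p₂: 12×(1) + 2×(2) gives 106p₁ = 2676, so p₁ = 1338/53.
Back-substitute into (2): p₂ = (336 + 1×1338/53) / 12 = 3191/106.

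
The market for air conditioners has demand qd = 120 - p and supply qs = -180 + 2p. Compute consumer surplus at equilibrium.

Equilibrium: 120 - p = -180 + 2p gives p* = 100, q* = 20.
Demand choke price (qd = 0): p = 120.
CS = ½(120 − 100)(20) = 200.

Consumer surplus = 200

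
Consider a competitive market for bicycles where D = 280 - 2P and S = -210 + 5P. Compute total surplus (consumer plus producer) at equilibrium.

Total surplus = 6860

Equilibrium: 280 - 2P = -210 + 5P gives P* = 70, Q* = 140.
Demand choke price: P = 140; supply starts at P = 42.
CS = ½(140 − 70)(140) = 4900; PS = ½(70 − 42)(140) = 1960.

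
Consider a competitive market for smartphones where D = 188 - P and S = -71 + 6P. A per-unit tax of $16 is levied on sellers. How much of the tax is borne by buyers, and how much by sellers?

Pre-tax equilibrium: P* = 37, Q* = 151.
Tax on sellers shifts supply to S = -71 + 6(P − 16) = -167 + 6P.
188 - P = -167 + 6P gives buyer price Pb = 355/7; sellers receive Ps = 355/7 − 16 = 243/7.
New quantity: Q = 188 − 1(355/7) = 961/7.
Buyer burden = 355/7 − 37 = 96/7; seller burden = 37 − 243/7 = 16/7.

Buyers bear 96/7, sellers bear 16/7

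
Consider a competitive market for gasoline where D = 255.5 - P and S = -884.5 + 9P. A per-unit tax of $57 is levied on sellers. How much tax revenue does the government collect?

Pre-tax equilibrium: P* = 114, Q* = 141.5.
Tax on sellers shifts supply to S = -884.5 + 9(P − 57) = -1397.5 + 9P.
255.5 - P = -1397.5 + 9P gives buyer price Pb = 165.3; sellers receive Ps = 165.3 − 57 = 108.3.
New quantity: Q = 255.5 − 1(165.3) = 90.2.
Revenue = 57 × 90.2 = 5141.4.

Tax revenue = 5141.4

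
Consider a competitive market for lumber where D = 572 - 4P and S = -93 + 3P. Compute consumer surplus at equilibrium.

Equilibrium: 572 - 4P = -93 + 3P gives P* = 95, Q* = 192.
Demand choke price (D = 0): P = 143.
CS = ½(143 − 95)(192) = 4608.

Consumer surplus = 4608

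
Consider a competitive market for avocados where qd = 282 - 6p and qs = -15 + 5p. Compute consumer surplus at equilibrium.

Consumer surplus = 1200

Equilibrium: 282 - 6p = -15 + 5p gives p* = 27, q* = 120.
Demand choke price (qd = 0): p = 47.
CS = ½(47 − 27)(120) = 1200.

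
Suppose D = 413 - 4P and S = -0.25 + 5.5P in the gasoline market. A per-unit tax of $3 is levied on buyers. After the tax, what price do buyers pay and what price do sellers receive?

Buyers pay 1719/38, sellers receive 1605/38

Pre-tax equilibrium: P* = 43.5, Q* = 239.
Tax on buyers shifts demand to D = 413 − 4(P + 3) = 401 - 4P.
401 - 4P = -0.25 + 5.5P gives seller price Ps = 1605/38; buyers pay Pb = 1605/38 + 3 = 1719/38.
New quantity: Q = 413 − 4(1719/38) = 4409/19.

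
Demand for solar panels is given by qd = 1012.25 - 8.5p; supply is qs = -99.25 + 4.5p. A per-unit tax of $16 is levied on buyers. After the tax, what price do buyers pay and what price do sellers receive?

Pre-tax equilibrium: p* = 85.5, q* = 285.5.
Tax on buyers shifts demand to qd = 1012.25 − 8.5(p + 16) = 876.25 - 8.5p.
876.25 - 8.5p = -99.25 + 4.5p gives seller price ps = 1951/26; buyers pay pb = 1951/26 + 16 = 2367/26.
New quantity: q = 1012.25 − 8.5(2367/26) = 6199/26.

Buyers pay 2367/26, sellers receive 1951/26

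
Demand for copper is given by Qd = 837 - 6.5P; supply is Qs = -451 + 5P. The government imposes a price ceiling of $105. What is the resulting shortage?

Shortage = 80.5

Equilibrium price would be P* = 112, so the ceiling at 105 binds.
At P = 105: Qd = 837 − 6.5(105) = 154.5, Qs = -451 + 5(105) = 74.
Shortage = 154.5 − 74 = 80.5.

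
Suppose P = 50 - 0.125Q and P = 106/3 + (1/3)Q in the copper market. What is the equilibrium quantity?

Q* = 32

Set the two price expressions equal: 50 - 0.125Q = 106/3 + (1/3)Q.
44/3 = (11/24)Q, so Q* = 32.
P* = 50 − (0.125)(32) = 46.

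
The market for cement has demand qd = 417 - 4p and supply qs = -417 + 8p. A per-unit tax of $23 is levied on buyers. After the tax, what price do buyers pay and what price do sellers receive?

Buyers pay 509/6, sellers receive 371/6

Pre-tax equilibrium: p* = 69.5, q* = 139.
Tax on buyers shifts demand to qd = 417 − 4(p + 23) = 325 - 4p.
325 - 4p = -417 + 8p gives seller price ps = 371/6; buyers pay pb = 371/6 + 23 = 509/6.
New quantity: q = 417 − 4(509/6) = 233/3.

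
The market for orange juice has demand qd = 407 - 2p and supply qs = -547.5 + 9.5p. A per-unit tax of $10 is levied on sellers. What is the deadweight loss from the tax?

Pre-tax equilibrium: p* = 83, q* = 241.
Tax on sellers shifts supply to qs = -547.5 + 9.5(p − 10) = -642.5 + 9.5p.
407 - 2p = -642.5 + 9.5p gives buyer price pb = 2099/23; sellers receive ps = 2099/23 − 10 = 1869/23.
New quantity: q = 407 − 2(2099/23) = 5163/23.
DWL = ½ × 10 × (241 − 5163/23) = 1900/23.

Deadweight loss = 1900/23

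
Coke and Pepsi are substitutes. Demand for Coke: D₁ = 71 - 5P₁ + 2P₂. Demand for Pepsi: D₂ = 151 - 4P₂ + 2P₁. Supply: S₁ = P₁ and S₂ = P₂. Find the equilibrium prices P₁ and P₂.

P₁ = 657/26, P₂ = 524/13

Market 1: 71 - 5P₁ + 2P₂ = P₁ → 6P₁ - 2P₂ = 71.
Market 2: 5P₂ - 2P₁ = 151.
Eliminating P₂: 5×(1) + 2×(2) gives 26P₁ = 657, so P₁ = 657/26.
Back-substitute into (2): P₂ = (151 + 2×657/26) / 5 = 524/13.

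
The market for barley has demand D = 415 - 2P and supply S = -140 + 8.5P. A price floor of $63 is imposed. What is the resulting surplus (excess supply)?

Equilibrium price would be P* = 370/7, so the floor at 63 binds.
At P = 63: D = 289, S = 395.5.
Surplus = 395.5 − 289 = 106.5.

Surplus = 106.5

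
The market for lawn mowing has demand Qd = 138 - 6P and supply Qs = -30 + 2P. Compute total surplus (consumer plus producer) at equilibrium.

Equilibrium: 138 - 6P = -30 + 2P gives P* = 21, Q* = 12.
Demand choke price: P = 23; supply starts at P = 15.
CS = ½(23 − 21)(12) = 12; PS = ½(21 − 15)(12) = 36.

Total surplus = 48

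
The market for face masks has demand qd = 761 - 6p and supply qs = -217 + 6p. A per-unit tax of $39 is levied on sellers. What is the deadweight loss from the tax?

Deadweight loss = 2281.5

Pre-tax equilibrium: p* = 81.5, q* = 272.
Tax on sellers shifts supply to qs = -217 + 6(p − 39) = -451 + 6p.
761 - 6p = -451 + 6p gives buyer price pb = 101; sellers receive ps = 101 − 39 = 62.
New quantity: q = 761 − 6(101) = 155.
DWL = ½ × 39 × (272 − 155) = 2281.5.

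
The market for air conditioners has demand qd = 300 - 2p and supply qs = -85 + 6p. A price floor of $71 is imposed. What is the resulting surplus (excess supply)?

Equilibrium price would be p* = 48.125, so the floor at 71 binds.
At p = 71: qd = 158, qs = 341.
Surplus = 341 − 158 = 183.

Surplus = 183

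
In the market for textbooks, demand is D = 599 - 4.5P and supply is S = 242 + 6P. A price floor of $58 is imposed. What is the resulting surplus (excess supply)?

Surplus = 252

Equilibrium price would be P* = 34, so the floor at 58 binds.
At P = 58: D = 338, S = 590.
Surplus = 590 − 338 = 252.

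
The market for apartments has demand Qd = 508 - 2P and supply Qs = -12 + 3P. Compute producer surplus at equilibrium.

Producer surplus = 15000

Equilibrium: 508 - 2P = -12 + 3P gives P* = 104, Q* = 300.
Supply starts at P = 4 (where Qs = 0).
PS = ½(104 − 4)(300) = 15000.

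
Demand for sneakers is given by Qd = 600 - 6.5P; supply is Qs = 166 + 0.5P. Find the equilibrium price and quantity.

Set Qd = Qs: 600 - 6.5P = 166 + 0.5P.
434 = 7P, so P* = 62.
Q* = 600 − 6.5(62) = 197.

P* = 62, Q* = 197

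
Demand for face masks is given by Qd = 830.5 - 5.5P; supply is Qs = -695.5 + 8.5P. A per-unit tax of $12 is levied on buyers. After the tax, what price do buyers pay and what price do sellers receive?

Buyers pay 814/7, sellers receive 730/7

Pre-tax equilibrium: P* = 109, Q* = 231.
Tax on buyers shifts demand to Qd = 830.5 − 5.5(P + 12) = 764.5 - 5.5P.
764.5 - 5.5P = -695.5 + 8.5P gives seller price Ps = 730/7; buyers pay Pb = 730/7 + 12 = 814/7.
New quantity: Q = 830.5 − 5.5(814/7) = 2673/14.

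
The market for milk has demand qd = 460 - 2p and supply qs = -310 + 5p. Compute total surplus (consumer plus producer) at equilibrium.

Total surplus = 20160

Equilibrium: 460 - 2p = -310 + 5p gives p* = 110, q* = 240.
Demand choke price: p = 230; supply starts at p = 62.
CS = ½(230 − 110)(240) = 14400; PS = ½(110 − 62)(240) = 5760.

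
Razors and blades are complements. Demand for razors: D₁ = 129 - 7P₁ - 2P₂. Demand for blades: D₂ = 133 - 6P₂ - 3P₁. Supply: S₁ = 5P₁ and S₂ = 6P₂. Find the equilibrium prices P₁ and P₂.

Market 1: 129 - 7P₁ - 2P₂ = 5P₁ → 12P₁ + 2P₂ = 129.
Market 2: 12P₂ + 3P₁ = 133.
Eliminating P₂: 12×(1) − 2×(2) gives 138P₁ = 1282, so P₁ = 641/69.
Back-substitute into (2): P₂ = (133 − 3×641/69) / 12 = 403/46.

P₁ = 641/69, P₂ = 403/46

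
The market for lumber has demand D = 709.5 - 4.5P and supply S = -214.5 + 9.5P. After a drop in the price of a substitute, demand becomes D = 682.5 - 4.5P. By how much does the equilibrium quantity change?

ΔQ = -513/28

Original equilibrium: P* = 66, Q* = 412.5.
New equilibrium: 682.5 - 4.5P = -214.5 + 9.5P, so 897 = 14P and P' = 897/14; Q' = 682.5 − 4.5(897/14) = 11037/28.
Change in quantity: 11037/28 − 412.5 = -513/28.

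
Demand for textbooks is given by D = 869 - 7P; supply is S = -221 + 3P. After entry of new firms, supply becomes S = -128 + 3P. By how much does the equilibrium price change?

ΔP = -9.3

Original equilibrium: P* = 109, Q* = 106.
New equilibrium: 869 - 7P = -128 + 3P, so 997 = 10P and P' = 99.7; Q' = 869 − 7(99.7) = 171.1.
Change in price: 99.7 − 109 = -9.3.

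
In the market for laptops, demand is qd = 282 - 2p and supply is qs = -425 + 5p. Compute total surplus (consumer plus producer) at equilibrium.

Total surplus = 2240

Equilibrium: 282 - 2p = -425 + 5p gives p* = 101, q* = 80.
Demand choke price: p = 141; supply starts at p = 85.
CS = ½(141 − 101)(80) = 1600; PS = ½(101 − 85)(80) = 640.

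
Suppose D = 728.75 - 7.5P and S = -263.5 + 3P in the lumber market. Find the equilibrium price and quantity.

Set D = S: 728.75 - 7.5P = -263.5 + 3P.
992.25 = 10.5P, so P* = 94.5.
Q* = 728.75 − 7.5(94.5) = 20.

P* = 94.5, Q* = 20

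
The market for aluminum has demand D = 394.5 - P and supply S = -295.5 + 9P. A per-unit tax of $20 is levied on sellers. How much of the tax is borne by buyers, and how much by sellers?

Pre-tax equilibrium: P* = 69, Q* = 325.5.
Tax on sellers shifts supply to S = -295.5 + 9(P − 20) = -475.5 + 9P.
394.5 - P = -475.5 + 9P gives buyer price Pb = 87; sellers receive Ps = 87 − 20 = 67.
New quantity: Q = 394.5 − 1(87) = 307.5.
Buyer burden = 87 − 69 = 18; seller burden = 69 − 67 = 2.

Buyers bear $18, sellers bear $2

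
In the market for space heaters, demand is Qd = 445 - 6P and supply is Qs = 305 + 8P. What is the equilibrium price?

Set Qd = Qs: 445 - 6P = 305 + 8P.
140 = 14P, so P* = 10.
Q* = 445 − 6(10) = 385.

P* = 10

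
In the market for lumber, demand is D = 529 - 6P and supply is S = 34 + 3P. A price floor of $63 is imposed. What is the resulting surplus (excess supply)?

Surplus = 72

Equilibrium price would be P* = 55, so the floor at 63 binds.
At P = 63: D = 151, S = 223.
Surplus = 223 − 151 = 72.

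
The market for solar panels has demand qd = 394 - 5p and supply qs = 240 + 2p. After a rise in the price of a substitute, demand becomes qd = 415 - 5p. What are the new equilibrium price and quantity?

p' = 25, q' = 290

Original equilibrium: p* = 22, q* = 284.
New equilibrium: 415 - 5p = 240 + 2p, so 175 = 7p and p' = 25; q' = 415 − 5(25) = 290.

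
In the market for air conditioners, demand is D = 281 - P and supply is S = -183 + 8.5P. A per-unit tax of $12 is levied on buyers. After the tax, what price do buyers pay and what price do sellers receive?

Pre-tax equilibrium: P* = 928/19, Q* = 4411/19.
Tax on buyers shifts demand to D = 281 − 1(P + 12) = 269 - P.
269 - P = -183 + 8.5P gives seller price Ps = 904/19; buyers pay Pb = 904/19 + 12 = 1132/19.
New quantity: Q = 281 − 1(1132/19) = 4207/19.

Buyers pay 1132/19, sellers receive 904/19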